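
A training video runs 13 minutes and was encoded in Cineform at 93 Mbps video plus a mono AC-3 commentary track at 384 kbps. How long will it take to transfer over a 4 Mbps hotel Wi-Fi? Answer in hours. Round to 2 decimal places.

13 min = 780 s
Audio: 384 kbps = 0.384 Mbps.
Total bitrate: 93.384 Mbps.
File: 93.384 Mbps × 780 s = 72839.5 Mb.
At 4 Mbps: 72839.5 / 4 = 18209.9 s ≈ 5.06 hours.

5.06 hours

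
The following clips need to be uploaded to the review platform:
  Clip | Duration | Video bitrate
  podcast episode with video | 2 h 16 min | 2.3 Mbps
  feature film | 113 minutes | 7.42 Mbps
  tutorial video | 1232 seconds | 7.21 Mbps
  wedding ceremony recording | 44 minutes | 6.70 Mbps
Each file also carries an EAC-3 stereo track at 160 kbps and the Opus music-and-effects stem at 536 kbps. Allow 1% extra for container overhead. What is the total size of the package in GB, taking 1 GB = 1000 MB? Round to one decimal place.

13.7 GB

Audio total: 160 + 536 = 696 kbps = 0.696 Mbps.
podcast episode with video: 2.996 Mbps × 8160 s × 1.01 = 24691.8 Mb
feature film: 8.116 Mbps × 6780 s × 1.01 = 55576.7 Mb
tutorial video: 7.906 Mbps × 1232 s × 1.01 = 9837.6 Mb
wedding ceremony recording: 7.396 Mbps × 2640 s × 1.01 = 19720.7 Mb
Total: 109826.9 Mb = 13728.4 MB.
= 13.73 GB.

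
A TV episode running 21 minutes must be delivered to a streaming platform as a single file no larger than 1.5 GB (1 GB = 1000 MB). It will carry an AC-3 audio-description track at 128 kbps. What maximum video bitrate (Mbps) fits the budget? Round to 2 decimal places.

9.40 Mbps

Budget: 1.5 GB = 12000.0 Mb.
21 min = 1260 s
Total bitrate budget: 12000.0 Mb / 1260 s = 9.524 Mbps.
Audio: 128 kbps = 0.128 Mbps.
Video: 9.524 − 0.128 = 9.396 Mbps.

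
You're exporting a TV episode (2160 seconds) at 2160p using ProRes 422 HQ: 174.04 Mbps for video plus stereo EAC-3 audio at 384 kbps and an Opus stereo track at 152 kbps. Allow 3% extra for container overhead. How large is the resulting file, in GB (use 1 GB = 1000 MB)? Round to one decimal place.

Audio total: 384 + 152 = 536 kbps = 0.536 Mbps.
Total bitrate: 174.04 + 0.536 = 174.576 Mbps.
Stream data: 174.576 Mbps × 2160 s = 377084.2 Mb.
With 3% container overhead: ×1.03.
388,397 Mb ÷ 8 = 48,550 MB → 48.55 GB.

48.5 GB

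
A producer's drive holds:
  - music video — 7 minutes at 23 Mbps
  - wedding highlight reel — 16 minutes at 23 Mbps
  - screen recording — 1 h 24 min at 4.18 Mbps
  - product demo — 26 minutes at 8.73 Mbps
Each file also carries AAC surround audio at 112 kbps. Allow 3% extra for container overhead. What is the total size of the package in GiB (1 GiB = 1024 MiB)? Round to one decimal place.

Audio: 112 kbps = 0.112 Mbps.
music video: 23.112 Mbps × 420 s × 1.03 = 9998.3 Mb
wedding highlight reel: 23.112 Mbps × 960 s × 1.03 = 22853.1 Mb
screen recording: 4.292 Mbps × 5040 s × 1.03 = 22280.6 Mb
product demo: 8.842 Mbps × 1560 s × 1.03 = 14207.3 Mb
Total: 69339.4 Mb = 8667.4 MB.
= 8.072 GiB.

8.1 GiB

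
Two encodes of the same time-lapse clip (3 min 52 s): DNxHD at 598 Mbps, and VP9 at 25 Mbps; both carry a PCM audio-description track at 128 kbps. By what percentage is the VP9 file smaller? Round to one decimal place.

95.8%

3 min 52 s = 232 s
Audio: 128 kbps = 0.128 Mbps.
DNxHD: 598.128 Mbps × 232 s = 138765.7 Mb = 17.346 GB.
VP9: 25.128 Mbps × 232 s = 5829.7 Mb = 0.729 GB.
Reduction: (1 − 0.729/17.346) × 100 = 95.80%.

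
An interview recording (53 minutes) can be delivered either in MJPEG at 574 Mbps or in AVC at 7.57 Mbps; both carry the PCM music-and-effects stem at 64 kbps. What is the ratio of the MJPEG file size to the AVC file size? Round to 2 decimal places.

75.20

53 min = 3180 s
Audio: 64 kbps = 0.064 Mbps.
MJPEG: 574.064 Mbps × 3180 s = 1825523.5 Mb = 228.190 GB.
AVC: 7.634 Mbps × 3180 s = 24276.1 Mb = 3.035 GB.
Ratio: 228.190 / 3.035 = 75.198.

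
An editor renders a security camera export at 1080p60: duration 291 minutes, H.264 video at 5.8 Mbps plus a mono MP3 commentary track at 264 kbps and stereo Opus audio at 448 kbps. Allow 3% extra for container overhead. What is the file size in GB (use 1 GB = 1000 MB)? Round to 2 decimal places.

14.64 GB

291 min = 17460 s
Audio total: 264 + 448 = 712 kbps = 0.712 Mbps.
Total bitrate: 5.8 + 0.712 = 6.512 Mbps.
Stream data: 6.512 Mbps × 17460 s = 113699.5 Mb.
With 3% container overhead: ×1.03.
117,111 Mb ÷ 8 = 14,639 MB → 14.64 GB.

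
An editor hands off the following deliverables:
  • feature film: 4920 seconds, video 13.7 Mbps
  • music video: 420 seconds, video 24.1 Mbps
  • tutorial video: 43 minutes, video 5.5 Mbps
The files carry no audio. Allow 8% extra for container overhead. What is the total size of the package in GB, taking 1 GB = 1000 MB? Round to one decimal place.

12.4 GB

feature film: 13.700 Mbps × 4920 s × 1.08 = 72796.3 Mb
music video: 24.100 Mbps × 420 s × 1.08 = 10931.8 Mb
tutorial video: 5.500 Mbps × 2580 s × 1.08 = 15325.2 Mb
Total: 99053.3 Mb = 12381.7 MB.
= 12.38 GB.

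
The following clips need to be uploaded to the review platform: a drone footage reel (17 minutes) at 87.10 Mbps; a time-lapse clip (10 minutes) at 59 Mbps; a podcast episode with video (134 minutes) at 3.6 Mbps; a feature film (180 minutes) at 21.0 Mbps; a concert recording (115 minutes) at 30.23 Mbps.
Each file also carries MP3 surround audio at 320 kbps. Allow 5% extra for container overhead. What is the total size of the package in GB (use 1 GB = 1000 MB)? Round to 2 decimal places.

Audio: 320 kbps = 0.320 Mbps.
drone footage reel: 87.420 Mbps × 1020 s × 1.05 = 93626.8 Mb
time-lapse clip: 59.320 Mbps × 600 s × 1.05 = 37371.6 Mb
podcast episode with video: 3.920 Mbps × 8040 s × 1.05 = 33092.6 Mb
feature film: 21.320 Mbps × 10800 s × 1.05 = 241768.8 Mb
concert recording: 30.550 Mbps × 6900 s × 1.05 = 221334.8 Mb
Total: 627194.6 Mb = 78399.3 MB.
= 78.40 GB.

78.40 GB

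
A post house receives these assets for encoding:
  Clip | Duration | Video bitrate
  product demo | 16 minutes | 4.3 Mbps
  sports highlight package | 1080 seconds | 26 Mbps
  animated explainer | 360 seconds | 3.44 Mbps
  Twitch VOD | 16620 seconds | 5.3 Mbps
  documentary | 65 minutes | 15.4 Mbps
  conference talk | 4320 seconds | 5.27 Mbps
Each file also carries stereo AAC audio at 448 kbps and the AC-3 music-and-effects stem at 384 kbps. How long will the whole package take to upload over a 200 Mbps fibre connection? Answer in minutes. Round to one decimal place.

Audio total: 448 + 384 = 832 kbps = 0.832 Mbps.
product demo: 5.132 Mbps × 960 s = 4926.7 Mb
sports highlight package: 26.832 Mbps × 1080 s = 28978.6 Mb
animated explainer: 4.272 Mbps × 360 s = 1537.9 Mb
Twitch VOD: 6.132 Mbps × 16620 s = 101913.8 Mb
documentary: 16.232 Mbps × 3900 s = 63304.8 Mb
conference talk: 6.102 Mbps × 4320 s = 26360.6 Mb
Total: 227022.5 Mb = 28377.8 MB.
At 200 Mbps: 227022.5 / 200 = 1135 s ≈ 18.9 minutes.

18.9 minutes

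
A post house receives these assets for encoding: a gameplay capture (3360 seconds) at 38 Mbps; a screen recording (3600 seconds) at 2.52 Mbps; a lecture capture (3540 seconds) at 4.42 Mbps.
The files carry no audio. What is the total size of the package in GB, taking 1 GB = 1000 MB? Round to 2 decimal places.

gameplay capture: 38.000 Mbps × 3360 s = 127680.0 Mb
screen recording: 2.520 Mbps × 3600 s = 9072.0 Mb
lecture capture: 4.420 Mbps × 3540 s = 15646.8 Mb
Total: 152398.8 Mb = 19049.8 MB.
= 19.05 GB.

19.05 GB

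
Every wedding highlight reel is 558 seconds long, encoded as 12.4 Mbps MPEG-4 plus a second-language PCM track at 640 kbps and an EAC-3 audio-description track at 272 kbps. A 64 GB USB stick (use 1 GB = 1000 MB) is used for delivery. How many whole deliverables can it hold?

Audio total: 640 + 272 = 912 kbps = 0.912 Mbps.
Total bitrate: 13.312 Mbps.
Per item: 13.312 Mbps × 558 s = 7,428 Mb = 928.5 MB.
Capacity: 64 GB = 512,000 Mb; 68.93 items → 68 complete.

68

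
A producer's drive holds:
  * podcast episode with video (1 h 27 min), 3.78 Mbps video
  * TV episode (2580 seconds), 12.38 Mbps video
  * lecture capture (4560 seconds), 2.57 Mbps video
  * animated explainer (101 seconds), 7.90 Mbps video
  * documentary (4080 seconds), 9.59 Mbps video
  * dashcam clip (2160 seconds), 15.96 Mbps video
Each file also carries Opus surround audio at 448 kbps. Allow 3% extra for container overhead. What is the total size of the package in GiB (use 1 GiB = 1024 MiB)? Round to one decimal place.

17.5 GiB

Audio: 448 kbps = 0.448 Mbps.
podcast episode with video: 4.228 Mbps × 5220 s × 1.03 = 22732.3 Mb
TV episode: 12.828 Mbps × 2580 s × 1.03 = 34089.1 Mb
lecture capture: 3.018 Mbps × 4560 s × 1.03 = 14174.9 Mb
animated explainer: 8.348 Mbps × 101 s × 1.03 = 868.4 Mb
documentary: 10.038 Mbps × 4080 s × 1.03 = 42183.7 Mb
dashcam clip: 16.408 Mbps × 2160 s × 1.03 = 36504.5 Mb
Total: 150553.0 Mb = 18819.1 MB.
= 17.53 GiB.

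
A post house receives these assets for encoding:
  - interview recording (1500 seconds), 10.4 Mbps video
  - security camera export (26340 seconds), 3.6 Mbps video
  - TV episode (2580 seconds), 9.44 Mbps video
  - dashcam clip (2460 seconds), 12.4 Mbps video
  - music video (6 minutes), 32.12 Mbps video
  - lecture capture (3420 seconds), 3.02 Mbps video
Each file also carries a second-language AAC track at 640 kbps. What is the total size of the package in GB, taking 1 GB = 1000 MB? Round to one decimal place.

26.3 GB

Audio: 640 kbps = 0.640 Mbps.
interview recording: 11.040 Mbps × 1500 s = 16560.0 Mb
security camera export: 4.240 Mbps × 26340 s = 111681.6 Mb
TV episode: 10.080 Mbps × 2580 s = 26006.4 Mb
dashcam clip: 13.040 Mbps × 2460 s = 32078.4 Mb
music video: 32.760 Mbps × 360 s = 11793.6 Mb
lecture capture: 3.660 Mbps × 3420 s = 12517.2 Mb
Total: 210637.2 Mb = 26329.7 MB.
= 26.33 GB.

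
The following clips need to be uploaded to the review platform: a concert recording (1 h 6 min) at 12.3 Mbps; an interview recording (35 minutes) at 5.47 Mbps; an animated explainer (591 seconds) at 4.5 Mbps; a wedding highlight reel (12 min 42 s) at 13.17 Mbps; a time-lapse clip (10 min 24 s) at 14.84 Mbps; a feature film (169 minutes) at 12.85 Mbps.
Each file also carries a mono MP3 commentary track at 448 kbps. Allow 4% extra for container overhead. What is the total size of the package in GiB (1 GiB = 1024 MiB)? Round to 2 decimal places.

26.71 GiB

Audio: 448 kbps = 0.448 Mbps.
concert recording: 12.748 Mbps × 3960 s × 1.04 = 52501.4 Mb
interview recording: 5.918 Mbps × 2100 s × 1.04 = 12924.9 Mb
animated explainer: 4.948 Mbps × 591 s × 1.04 = 3041.2 Mb
wedding highlight reel: 13.618 Mbps × 762 s × 1.04 = 10792.0 Mb
time-lapse clip: 15.288 Mbps × 624 s × 1.04 = 9921.3 Mb
feature film: 13.298 Mbps × 10140 s × 1.04 = 140235.4 Mb
Total: 229416.2 Mb = 28677.0 MB.
= 26.71 GiB.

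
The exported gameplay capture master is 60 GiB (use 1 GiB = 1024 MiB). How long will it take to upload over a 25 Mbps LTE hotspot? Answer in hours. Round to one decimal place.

File: 60 GiB = 515396.1 Mb.
At 25 Mbps: 515396.1 / 25 = 20615.8 s ≈ 5.73 hours.

5.7 hours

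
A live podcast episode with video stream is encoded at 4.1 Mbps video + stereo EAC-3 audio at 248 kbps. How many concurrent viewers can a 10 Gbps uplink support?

2299

Audio: 248 kbps = 0.248 Mbps.
Per-viewer media rate: 4.348 Mbps.
10 Gbps = 10,000 Mbps; 10,000 / 4.348 = 2299.91 → 2299 viewers.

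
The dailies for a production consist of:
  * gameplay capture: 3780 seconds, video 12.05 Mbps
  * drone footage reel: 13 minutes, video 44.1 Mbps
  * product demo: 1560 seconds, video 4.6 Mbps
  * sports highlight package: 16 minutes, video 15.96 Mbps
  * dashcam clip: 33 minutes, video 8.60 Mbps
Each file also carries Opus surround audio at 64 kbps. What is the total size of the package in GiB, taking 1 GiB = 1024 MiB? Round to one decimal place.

14.0 GiB

Audio: 64 kbps = 0.064 Mbps.
gameplay capture: 12.114 Mbps × 3780 s = 45790.9 Mb
drone footage reel: 44.164 Mbps × 780 s = 34447.9 Mb
product demo: 4.664 Mbps × 1560 s = 7275.8 Mb
sports highlight package: 16.024 Mbps × 960 s = 15383.0 Mb
dashcam clip: 8.664 Mbps × 1980 s = 17154.7 Mb
Total: 120052.4 Mb = 15006.6 MB.
= 13.98 GiB.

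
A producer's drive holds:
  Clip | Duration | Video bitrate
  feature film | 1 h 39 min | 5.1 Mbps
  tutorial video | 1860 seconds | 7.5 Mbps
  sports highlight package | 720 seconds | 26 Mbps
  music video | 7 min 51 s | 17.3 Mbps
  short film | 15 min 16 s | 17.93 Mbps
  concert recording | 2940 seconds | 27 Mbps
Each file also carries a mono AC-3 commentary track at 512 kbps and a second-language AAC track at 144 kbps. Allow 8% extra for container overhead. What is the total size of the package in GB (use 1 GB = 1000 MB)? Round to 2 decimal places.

23.67 GB

Audio total: 512 + 144 = 656 kbps = 0.656 Mbps.
feature film: 5.756 Mbps × 5940 s × 1.08 = 36925.9 Mb
tutorial video: 8.156 Mbps × 1860 s × 1.08 = 16383.8 Mb
sports highlight package: 26.656 Mbps × 720 s × 1.08 = 20727.7 Mb
music video: 17.956 Mbps × 471 s × 1.08 = 9133.9 Mb
short film: 18.586 Mbps × 916 s × 1.08 = 18386.8 Mb
concert recording: 27.656 Mbps × 2940 s × 1.08 = 87813.3 Mb
Total: 189371.3 Mb = 23671.4 MB.
= 23.67 GB.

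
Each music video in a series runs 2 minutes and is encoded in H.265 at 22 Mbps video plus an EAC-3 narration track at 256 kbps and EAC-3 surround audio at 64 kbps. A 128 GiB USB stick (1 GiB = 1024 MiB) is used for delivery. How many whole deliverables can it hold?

410

2 min = 120 s
Audio total: 256 + 64 = 320 kbps = 0.320 Mbps.
Total bitrate: 22.320 Mbps.
Per item: 22.320 Mbps × 120 s = 2,678 Mb = 334.8 MB.
Capacity: 128 GiB = 1,099,512 Mb; 410.51 items → 410 complete.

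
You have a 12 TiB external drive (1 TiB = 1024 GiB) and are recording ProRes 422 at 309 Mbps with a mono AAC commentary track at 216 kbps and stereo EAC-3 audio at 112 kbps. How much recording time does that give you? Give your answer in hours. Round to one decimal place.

94.8 hours

Audio total: 216 + 112 = 328 kbps = 0.328 Mbps.
Total bitrate: 309 + 0.328 = 309.328 Mbps.
Capacity: 12 TiB = 105,553,116 Mb.
Recording time: 105,553,116 / 309.328 = 341,234 s ≈ 94.8 hours.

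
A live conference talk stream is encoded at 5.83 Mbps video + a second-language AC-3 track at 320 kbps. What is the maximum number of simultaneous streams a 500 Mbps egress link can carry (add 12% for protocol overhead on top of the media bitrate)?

72

Audio: 320 kbps = 0.320 Mbps.
Per-viewer media rate: 6.150 Mbps.
On the wire with 12% overhead: 6.888 Mbps.
500 Mbps = 500.0 Mbps; 500.0 / 6.888 = 72.59 → 72 viewers.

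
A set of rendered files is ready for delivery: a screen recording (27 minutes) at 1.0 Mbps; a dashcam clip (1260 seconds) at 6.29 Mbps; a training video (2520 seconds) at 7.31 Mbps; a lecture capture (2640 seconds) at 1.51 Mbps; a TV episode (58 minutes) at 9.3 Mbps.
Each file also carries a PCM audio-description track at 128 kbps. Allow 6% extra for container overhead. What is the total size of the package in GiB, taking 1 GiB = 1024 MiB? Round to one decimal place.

Audio: 128 kbps = 0.128 Mbps.
screen recording: 1.128 Mbps × 1620 s × 1.06 = 1937.0 Mb
dashcam clip: 6.418 Mbps × 1260 s × 1.06 = 8571.9 Mb
training video: 7.438 Mbps × 2520 s × 1.06 = 19868.4 Mb
lecture capture: 1.638 Mbps × 2640 s × 1.06 = 4583.8 Mb
TV episode: 9.428 Mbps × 3480 s × 1.06 = 34778.0 Mb
Total: 69739.1 Mb = 8717.4 MB.
= 8.119 GiB.

8.1 GiB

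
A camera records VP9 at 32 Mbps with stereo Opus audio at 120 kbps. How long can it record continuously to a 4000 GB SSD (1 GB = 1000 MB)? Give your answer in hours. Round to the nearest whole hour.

Audio: 120 kbps = 0.120 Mbps.
Total bitrate: 32 + 0.120 = 32.120 Mbps.
Capacity: 4000 GB = 32,000,000 Mb.
Recording time: 32,000,000 / 32.120 = 996,264 s ≈ 277 hours.

277 hours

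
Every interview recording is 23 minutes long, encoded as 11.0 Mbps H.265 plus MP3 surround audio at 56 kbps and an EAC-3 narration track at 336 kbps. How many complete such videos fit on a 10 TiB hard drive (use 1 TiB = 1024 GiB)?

5595

23 min = 1380 s
Audio total: 56 + 336 = 392 kbps = 0.392 Mbps.
Total bitrate: 11.392 Mbps.
Per item: 11.392 Mbps × 1380 s = 15,721 Mb = 1,965 MB.
Capacity: 10 TiB = 87,960,930 Mb; 5595.14 items → 5595 complete.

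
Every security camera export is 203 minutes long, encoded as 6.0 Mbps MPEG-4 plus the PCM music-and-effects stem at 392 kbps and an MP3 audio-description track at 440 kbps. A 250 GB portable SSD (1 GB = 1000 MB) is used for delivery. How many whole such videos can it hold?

203 min = 12180 s
Audio total: 392 + 440 = 832 kbps = 0.832 Mbps.
Total bitrate: 6.832 Mbps.
Per item: 6.832 Mbps × 12180 s = 83,214 Mb = 10,402 MB.
Capacity: 250 GB = 2,000,000 Mb; 24.03 items → 24 complete.

24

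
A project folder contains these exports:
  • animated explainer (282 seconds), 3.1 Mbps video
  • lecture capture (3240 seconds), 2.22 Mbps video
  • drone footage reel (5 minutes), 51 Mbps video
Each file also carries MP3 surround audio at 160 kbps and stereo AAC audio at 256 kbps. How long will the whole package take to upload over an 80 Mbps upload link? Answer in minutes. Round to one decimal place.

Audio total: 160 + 256 = 416 kbps = 0.416 Mbps.
animated explainer: 3.516 Mbps × 282 s = 991.5 Mb
lecture capture: 2.636 Mbps × 3240 s = 8540.6 Mb
drone footage reel: 51.416 Mbps × 300 s = 15424.8 Mb
Total: 24957.0 Mb = 3119.6 MB.
At 80 Mbps: 24957.0 / 80 = 312 s ≈ 5.2 minutes.

5.2 minutes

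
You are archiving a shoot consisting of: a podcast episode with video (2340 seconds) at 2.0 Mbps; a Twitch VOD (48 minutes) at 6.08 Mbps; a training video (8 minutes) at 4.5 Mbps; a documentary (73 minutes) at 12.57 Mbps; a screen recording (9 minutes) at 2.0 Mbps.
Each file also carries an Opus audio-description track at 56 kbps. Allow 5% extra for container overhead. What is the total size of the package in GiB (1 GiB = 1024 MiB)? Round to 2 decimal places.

Audio: 56 kbps = 0.056 Mbps.
podcast episode with video: 2.056 Mbps × 2340 s × 1.05 = 5051.6 Mb
Twitch VOD: 6.136 Mbps × 2880 s × 1.05 = 18555.3 Mb
training video: 4.556 Mbps × 480 s × 1.05 = 2296.2 Mb
documentary: 12.626 Mbps × 4380 s × 1.05 = 58067.0 Mb
screen recording: 2.056 Mbps × 540 s × 1.05 = 1165.8 Mb
Total: 85135.8 Mb = 10642.0 MB.
= 9.911 GiB.

9.91 GiB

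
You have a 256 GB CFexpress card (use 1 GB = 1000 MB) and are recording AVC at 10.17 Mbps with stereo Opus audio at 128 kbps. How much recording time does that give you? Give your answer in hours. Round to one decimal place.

55.2 hours

Audio: 128 kbps = 0.128 Mbps.
Total bitrate: 10.17 + 0.128 = 10.298 Mbps.
Capacity: 256 GB = 2,048,000 Mb.
Recording time: 2,048,000 / 10.298 = 198,874 s ≈ 55.2 hours.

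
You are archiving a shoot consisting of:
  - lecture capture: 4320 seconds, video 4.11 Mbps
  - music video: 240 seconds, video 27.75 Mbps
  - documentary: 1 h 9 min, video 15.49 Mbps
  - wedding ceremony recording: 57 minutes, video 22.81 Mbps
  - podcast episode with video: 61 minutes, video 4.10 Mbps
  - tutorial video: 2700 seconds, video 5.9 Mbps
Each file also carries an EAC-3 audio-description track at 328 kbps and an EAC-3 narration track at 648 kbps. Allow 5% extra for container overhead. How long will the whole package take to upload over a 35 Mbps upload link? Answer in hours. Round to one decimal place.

Audio total: 328 + 648 = 976 kbps = 0.976 Mbps.
lecture capture: 5.086 Mbps × 4320 s × 1.05 = 23070.1 Mb
music video: 28.726 Mbps × 240 s × 1.05 = 7239.0 Mb
documentary: 16.466 Mbps × 4140 s × 1.05 = 71577.7 Mb
wedding ceremony recording: 23.786 Mbps × 3420 s × 1.05 = 85415.5 Mb
podcast episode with video: 5.076 Mbps × 3660 s × 1.05 = 19507.1 Mb
tutorial video: 6.876 Mbps × 2700 s × 1.05 = 19493.5 Mb
Total: 226302.8 Mb = 28287.9 MB.
At 35 Mbps: 226302.8 / 35 = 6466 s ≈ 1.8 hours.

1.8 hours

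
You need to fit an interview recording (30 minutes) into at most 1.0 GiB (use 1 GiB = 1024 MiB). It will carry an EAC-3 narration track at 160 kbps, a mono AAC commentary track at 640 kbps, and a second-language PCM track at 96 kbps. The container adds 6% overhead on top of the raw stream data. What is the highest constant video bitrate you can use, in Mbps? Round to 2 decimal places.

3.61 Mbps

Budget: 1.0 GiB = 8589.9 Mb.
Stream payload after overhead: 8589.9 / 1.06 = 8103.7 Mb.
30 min = 1800 s
Total bitrate budget: 8103.7 Mb / 1800 s = 4.502 Mbps.
Audio total: 160 + 640 + 96 = 896 kbps = 0.896 Mbps.
Video: 4.502 − 0.896 = 3.606 Mbps.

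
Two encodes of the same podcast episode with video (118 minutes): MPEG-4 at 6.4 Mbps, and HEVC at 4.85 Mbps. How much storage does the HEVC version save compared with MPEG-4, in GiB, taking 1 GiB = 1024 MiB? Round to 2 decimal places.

118 min = 7080 s
MPEG-4: 6.400 Mbps × 7080 s = 45312.0 Mb = 5.275 GiB.
HEVC: 4.850 Mbps × 7080 s = 34338.0 Mb = 3.997 GiB.
Saving: 5.275 − 3.997 = 1.278 GiB.

1.28 GiB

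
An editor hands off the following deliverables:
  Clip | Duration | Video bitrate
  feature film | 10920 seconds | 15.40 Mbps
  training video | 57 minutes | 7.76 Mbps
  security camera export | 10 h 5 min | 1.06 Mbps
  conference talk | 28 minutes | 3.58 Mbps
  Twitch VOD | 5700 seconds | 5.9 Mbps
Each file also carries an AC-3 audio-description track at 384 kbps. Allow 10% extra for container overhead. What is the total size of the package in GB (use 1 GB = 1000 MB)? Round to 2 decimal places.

40.58 GB

Audio: 384 kbps = 0.384 Mbps.
feature film: 15.784 Mbps × 10920 s × 1.10 = 189597.4 Mb
training video: 8.144 Mbps × 3420 s × 1.10 = 30637.7 Mb
security camera export: 1.444 Mbps × 36300 s × 1.10 = 57658.9 Mb
conference talk: 3.964 Mbps × 1680 s × 1.10 = 7325.5 Mb
Twitch VOD: 6.284 Mbps × 5700 s × 1.10 = 39400.7 Mb
Total: 324620.2 Mb = 40577.5 MB.
= 40.58 GB.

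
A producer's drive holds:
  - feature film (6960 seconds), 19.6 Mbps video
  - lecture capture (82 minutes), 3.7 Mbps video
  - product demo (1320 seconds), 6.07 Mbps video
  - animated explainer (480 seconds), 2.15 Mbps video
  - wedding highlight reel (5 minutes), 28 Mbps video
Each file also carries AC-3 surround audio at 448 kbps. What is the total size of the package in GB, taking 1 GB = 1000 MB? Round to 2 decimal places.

22.29 GB

Audio: 448 kbps = 0.448 Mbps.
feature film: 20.048 Mbps × 6960 s = 139534.1 Mb
lecture capture: 4.148 Mbps × 4920 s = 20408.2 Mb
product demo: 6.518 Mbps × 1320 s = 8603.8 Mb
animated explainer: 2.598 Mbps × 480 s = 1247.0 Mb
wedding highlight reel: 28.448 Mbps × 300 s = 8534.4 Mb
Total: 178327.4 Mb = 22290.9 MB.
= 22.29 GB.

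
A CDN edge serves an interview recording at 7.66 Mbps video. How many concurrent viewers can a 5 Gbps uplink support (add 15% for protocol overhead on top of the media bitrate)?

On the wire with 15% overhead: 8.809 Mbps.
5 Gbps = 5,000 Mbps; 5,000 / 8.809 = 567.60 → 567 viewers.

567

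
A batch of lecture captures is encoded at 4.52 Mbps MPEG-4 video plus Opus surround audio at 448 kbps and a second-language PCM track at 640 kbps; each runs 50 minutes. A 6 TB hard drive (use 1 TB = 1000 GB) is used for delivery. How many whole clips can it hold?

50 min = 3000 s
Audio total: 448 + 640 = 1088 kbps = 1.088 Mbps.
Total bitrate: 5.608 Mbps.
Per item: 5.608 Mbps × 3000 s = 16,824 Mb = 2,103 MB.
Capacity: 6 TB = 48,000,000 Mb; 2853.07 items → 2853 complete.

2853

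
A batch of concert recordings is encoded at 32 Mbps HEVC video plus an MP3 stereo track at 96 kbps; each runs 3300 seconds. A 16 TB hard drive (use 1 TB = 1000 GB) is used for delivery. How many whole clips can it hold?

Audio: 96 kbps = 0.096 Mbps.
Total bitrate: 32.096 Mbps.
Per item: 32.096 Mbps × 3300 s = 105,917 Mb = 13,240 MB.
Capacity: 16 TB = 128,000,000 Mb; 1208.50 items → 1208 complete.

1208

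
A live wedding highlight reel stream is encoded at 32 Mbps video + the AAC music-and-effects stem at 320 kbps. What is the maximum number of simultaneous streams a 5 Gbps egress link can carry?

Audio: 320 kbps = 0.320 Mbps.
Per-viewer media rate: 32.320 Mbps.
5 Gbps = 5,000 Mbps; 5,000 / 32.320 = 154.70 → 154 viewers.

154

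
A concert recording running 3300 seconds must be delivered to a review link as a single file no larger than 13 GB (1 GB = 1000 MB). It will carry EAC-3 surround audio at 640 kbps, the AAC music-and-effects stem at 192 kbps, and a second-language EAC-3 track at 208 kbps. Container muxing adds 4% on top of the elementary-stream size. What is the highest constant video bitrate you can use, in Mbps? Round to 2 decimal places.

Budget: 13 GB = 104000.0 Mb.
Stream payload after overhead: 104000.0 / 1.04 = 100000.0 Mb.
Total bitrate budget: 100000.0 Mb / 3300 s = 30.303 Mbps.
Audio total: 640 + 192 + 208 = 1040 kbps = 1.040 Mbps.
Video: 30.303 − 1.040 = 29.263 Mbps.

29.26 Mbps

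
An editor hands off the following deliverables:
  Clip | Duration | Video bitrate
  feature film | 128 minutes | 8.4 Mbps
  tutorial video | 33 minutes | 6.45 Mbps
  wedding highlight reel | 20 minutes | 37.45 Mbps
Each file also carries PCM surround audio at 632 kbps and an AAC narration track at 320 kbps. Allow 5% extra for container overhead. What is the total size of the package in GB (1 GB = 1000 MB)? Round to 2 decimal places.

17.40 GB

Audio total: 632 + 320 = 952 kbps = 0.952 Mbps.
feature film: 9.352 Mbps × 7680 s × 1.05 = 75414.5 Mb
tutorial video: 7.402 Mbps × 1980 s × 1.05 = 15388.8 Mb
wedding highlight reel: 38.402 Mbps × 1200 s × 1.05 = 48386.5 Mb
Total: 139189.8 Mb = 17398.7 MB.
= 17.40 GB.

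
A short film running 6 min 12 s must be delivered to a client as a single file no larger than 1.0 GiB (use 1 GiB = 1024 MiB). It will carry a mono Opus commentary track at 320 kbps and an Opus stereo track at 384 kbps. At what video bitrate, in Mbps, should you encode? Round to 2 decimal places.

Budget: 1.0 GiB = 8589.9 Mb.
6 min 12 s = 372 s
Total bitrate budget: 8589.9 Mb / 372 s = 23.091 Mbps.
Audio total: 320 + 384 = 704 kbps = 0.704 Mbps.
Video: 23.091 − 0.704 = 22.387 Mbps.

22.39 Mbps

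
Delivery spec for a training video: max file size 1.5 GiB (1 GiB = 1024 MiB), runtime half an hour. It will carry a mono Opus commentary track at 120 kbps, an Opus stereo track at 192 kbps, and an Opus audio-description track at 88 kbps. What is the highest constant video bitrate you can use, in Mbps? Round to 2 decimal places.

Budget: 1.5 GiB = 12884.9 Mb.
30 min = 1800 s
Total bitrate budget: 12884.9 Mb / 1800 s = 7.158 Mbps.
Audio total: 120 + 192 + 88 = 400 kbps = 0.400 Mbps.
Video: 7.158 − 0.400 = 6.758 Mbps.

6.76 Mbps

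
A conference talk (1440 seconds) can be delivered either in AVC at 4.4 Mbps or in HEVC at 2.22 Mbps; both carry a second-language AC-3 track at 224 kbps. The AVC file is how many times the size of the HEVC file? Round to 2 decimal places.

Audio: 224 kbps = 0.224 Mbps.
AVC: 4.624 Mbps × 1440 s = 6658.6 Mb = 0.775 GiB.
HEVC: 2.444 Mbps × 1440 s = 3519.4 Mb = 0.410 GiB.
Ratio: 0.775 / 0.410 = 1.892.

1.89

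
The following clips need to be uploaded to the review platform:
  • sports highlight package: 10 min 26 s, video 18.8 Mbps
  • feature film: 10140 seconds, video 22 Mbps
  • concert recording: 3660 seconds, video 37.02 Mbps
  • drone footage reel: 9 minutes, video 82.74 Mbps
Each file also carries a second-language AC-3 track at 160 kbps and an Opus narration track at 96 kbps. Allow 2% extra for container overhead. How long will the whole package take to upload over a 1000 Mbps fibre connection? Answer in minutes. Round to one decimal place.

Audio total: 160 + 96 = 256 kbps = 0.256 Mbps.
sports highlight package: 19.056 Mbps × 626 s × 1.02 = 12167.6 Mb
feature film: 22.256 Mbps × 10140 s × 1.02 = 230189.4 Mb
concert recording: 37.276 Mbps × 3660 s × 1.02 = 139158.8 Mb
drone footage reel: 82.996 Mbps × 540 s × 1.02 = 45714.2 Mb
Total: 427230.0 Mb = 53403.7 MB.
At 1000 Mbps: 427230.0 / 1000 = 427 s ≈ 7.12 minutes.

7.1 minutes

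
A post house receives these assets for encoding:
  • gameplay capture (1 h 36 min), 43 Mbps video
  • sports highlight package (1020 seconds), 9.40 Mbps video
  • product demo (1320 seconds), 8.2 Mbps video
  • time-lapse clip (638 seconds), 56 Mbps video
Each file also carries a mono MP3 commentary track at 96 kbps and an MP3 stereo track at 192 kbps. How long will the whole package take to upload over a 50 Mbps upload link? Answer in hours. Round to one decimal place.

Audio total: 96 + 192 = 288 kbps = 0.288 Mbps.
gameplay capture: 43.288 Mbps × 5760 s = 249338.9 Mb
sports highlight package: 9.688 Mbps × 1020 s = 9881.8 Mb
product demo: 8.488 Mbps × 1320 s = 11204.2 Mb
time-lapse clip: 56.288 Mbps × 638 s = 35911.7 Mb
Total: 306336.5 Mb = 38292.1 MB.
At 50 Mbps: 306336.5 / 50 = 6127 s ≈ 1.7 hours.

1.7 hours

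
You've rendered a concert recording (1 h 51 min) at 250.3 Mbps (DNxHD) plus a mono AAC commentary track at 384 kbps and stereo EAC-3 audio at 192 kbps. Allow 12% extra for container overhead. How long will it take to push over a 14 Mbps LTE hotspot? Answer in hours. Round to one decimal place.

37.1 hours

1 h 51 min = 111 min = 6660 s
Audio total: 384 + 192 = 576 kbps = 0.576 Mbps.
Total bitrate: 250.876 Mbps.
File: 250.876 Mbps × 6660 s = 1670834.2 Mb.
With 12% container overhead: ×1.12. → 1871334.3 Mb.
At 14 Mbps: 1871334.3 / 14 = 133666.7 s ≈ 37.1 hours.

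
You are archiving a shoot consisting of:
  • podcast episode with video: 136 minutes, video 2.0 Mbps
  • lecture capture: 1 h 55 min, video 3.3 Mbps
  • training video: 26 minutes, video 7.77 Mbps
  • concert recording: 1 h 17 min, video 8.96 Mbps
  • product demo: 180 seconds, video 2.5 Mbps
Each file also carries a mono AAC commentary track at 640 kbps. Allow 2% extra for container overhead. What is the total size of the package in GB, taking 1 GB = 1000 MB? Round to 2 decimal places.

13.61 GB

Audio: 640 kbps = 0.640 Mbps.
podcast episode with video: 2.640 Mbps × 8160 s × 1.02 = 21973.2 Mb
lecture capture: 3.940 Mbps × 6900 s × 1.02 = 27729.7 Mb
training video: 8.410 Mbps × 1560 s × 1.02 = 13382.0 Mb
concert recording: 9.600 Mbps × 4620 s × 1.02 = 45239.0 Mb
product demo: 3.140 Mbps × 180 s × 1.02 = 576.5 Mb
Total: 108900.5 Mb = 13612.6 MB.
= 13.61 GB.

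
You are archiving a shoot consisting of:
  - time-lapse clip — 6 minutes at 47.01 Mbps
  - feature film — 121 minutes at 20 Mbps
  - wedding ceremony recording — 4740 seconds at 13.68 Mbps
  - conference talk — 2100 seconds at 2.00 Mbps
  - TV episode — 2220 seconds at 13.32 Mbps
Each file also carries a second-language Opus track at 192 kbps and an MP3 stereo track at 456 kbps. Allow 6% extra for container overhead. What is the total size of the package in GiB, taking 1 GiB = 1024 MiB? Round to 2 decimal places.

Audio total: 192 + 456 = 648 kbps = 0.648 Mbps.
time-lapse clip: 47.658 Mbps × 360 s × 1.06 = 18186.3 Mb
feature film: 20.648 Mbps × 7260 s × 1.06 = 158898.7 Mb
wedding ceremony recording: 14.328 Mbps × 4740 s × 1.06 = 71989.6 Mb
conference talk: 2.648 Mbps × 2100 s × 1.06 = 5894.4 Mb
TV episode: 13.968 Mbps × 2220 s × 1.06 = 32869.5 Mb
Total: 287838.6 Mb = 35979.8 MB.
= 33.51 GiB.

33.51 GiB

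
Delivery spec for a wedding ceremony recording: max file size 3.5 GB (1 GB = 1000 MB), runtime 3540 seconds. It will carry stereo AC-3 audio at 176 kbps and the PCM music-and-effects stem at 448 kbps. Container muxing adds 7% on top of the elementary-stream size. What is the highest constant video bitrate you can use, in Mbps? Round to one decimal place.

Budget: 3.5 GB = 28000.0 Mb.
Stream payload after overhead: 28000.0 / 1.07 = 26168.2 Mb.
Total bitrate budget: 26168.2 Mb / 3540 s = 7.392 Mbps.
Audio total: 176 + 448 = 624 kbps = 0.624 Mbps.
Video: 7.392 − 0.624 = 6.768 Mbps.

6.8 Mbps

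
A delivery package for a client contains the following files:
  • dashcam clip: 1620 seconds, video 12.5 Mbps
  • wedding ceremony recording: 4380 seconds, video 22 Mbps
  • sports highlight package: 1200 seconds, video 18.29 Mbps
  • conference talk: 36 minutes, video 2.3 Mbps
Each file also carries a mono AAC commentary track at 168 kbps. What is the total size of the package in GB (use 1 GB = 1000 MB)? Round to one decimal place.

Audio: 168 kbps = 0.168 Mbps.
dashcam clip: 12.668 Mbps × 1620 s = 20522.2 Mb
wedding ceremony recording: 22.168 Mbps × 4380 s = 97095.8 Mb
sports highlight package: 18.458 Mbps × 1200 s = 22149.6 Mb
conference talk: 2.468 Mbps × 2160 s = 5330.9 Mb
Total: 145098.5 Mb = 18137.3 MB.
= 18.14 GB.

18.1 GB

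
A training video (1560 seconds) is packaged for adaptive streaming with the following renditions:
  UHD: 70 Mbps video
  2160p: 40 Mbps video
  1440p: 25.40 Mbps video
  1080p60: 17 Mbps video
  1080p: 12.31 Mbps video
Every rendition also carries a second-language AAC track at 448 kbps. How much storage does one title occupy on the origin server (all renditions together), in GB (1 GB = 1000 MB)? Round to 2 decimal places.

Audio: 448 kbps = 0.448 Mbps.
Sum of rendition bitrates: (70+0.448) + (40+0.448) + (25.40+0.448) + (17+0.448) + (12.31+0.448) = 166.950 Mbps.
× 1560 s = 260,442 Mb = 32,555 MB = 32.56 GB.

32.56 GB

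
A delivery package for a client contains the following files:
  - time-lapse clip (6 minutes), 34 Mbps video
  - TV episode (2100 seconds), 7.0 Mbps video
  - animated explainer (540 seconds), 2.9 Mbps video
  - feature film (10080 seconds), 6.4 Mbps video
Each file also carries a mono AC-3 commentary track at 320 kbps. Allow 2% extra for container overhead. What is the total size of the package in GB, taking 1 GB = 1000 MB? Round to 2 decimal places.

Audio: 320 kbps = 0.320 Mbps.
time-lapse clip: 34.320 Mbps × 360 s × 1.02 = 12602.3 Mb
TV episode: 7.320 Mbps × 2100 s × 1.02 = 15679.4 Mb
animated explainer: 3.220 Mbps × 540 s × 1.02 = 1773.6 Mb
feature film: 6.720 Mbps × 10080 s × 1.02 = 69092.4 Mb
Total: 99147.7 Mb = 12393.5 MB.
= 12.39 GB.

12.39 GB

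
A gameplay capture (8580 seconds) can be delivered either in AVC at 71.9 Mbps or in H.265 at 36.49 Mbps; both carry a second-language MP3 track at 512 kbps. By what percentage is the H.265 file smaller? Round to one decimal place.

Audio: 512 kbps = 0.512 Mbps.
AVC: 72.412 Mbps × 8580 s = 621295.0 Mb = 77.662 GB.
H.265: 37.002 Mbps × 8580 s = 317477.2 Mb = 39.685 GB.
Reduction: (1 − 39.685/77.662) × 100 = 48.90%.

48.9%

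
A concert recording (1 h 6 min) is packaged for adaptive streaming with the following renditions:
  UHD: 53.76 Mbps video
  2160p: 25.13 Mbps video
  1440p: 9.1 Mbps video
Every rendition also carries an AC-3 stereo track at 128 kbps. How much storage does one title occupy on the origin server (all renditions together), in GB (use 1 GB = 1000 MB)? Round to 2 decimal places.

43.75 GB

1 h 6 min = 66 min = 3960 s
Audio: 128 kbps = 0.128 Mbps.
Sum of rendition bitrates: (53.76+0.128) + (25.13+0.128) + (9.1+0.128) = 88.374 Mbps.
× 3960 s = 349,961 Mb = 43,745 MB = 43.75 GB.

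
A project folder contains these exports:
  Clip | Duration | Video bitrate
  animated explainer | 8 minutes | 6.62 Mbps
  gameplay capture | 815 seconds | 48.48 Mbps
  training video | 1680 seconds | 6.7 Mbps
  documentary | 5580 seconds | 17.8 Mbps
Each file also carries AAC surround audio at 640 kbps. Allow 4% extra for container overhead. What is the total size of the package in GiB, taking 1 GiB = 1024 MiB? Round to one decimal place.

19.2 GiB

Audio: 640 kbps = 0.640 Mbps.
animated explainer: 7.260 Mbps × 480 s × 1.04 = 3624.2 Mb
gameplay capture: 49.120 Mbps × 815 s × 1.04 = 41634.1 Mb
training video: 7.340 Mbps × 1680 s × 1.04 = 12824.4 Mb
documentary: 18.440 Mbps × 5580 s × 1.04 = 107011.0 Mb
Total: 165093.8 Mb = 20636.7 MB.
= 19.22 GiB.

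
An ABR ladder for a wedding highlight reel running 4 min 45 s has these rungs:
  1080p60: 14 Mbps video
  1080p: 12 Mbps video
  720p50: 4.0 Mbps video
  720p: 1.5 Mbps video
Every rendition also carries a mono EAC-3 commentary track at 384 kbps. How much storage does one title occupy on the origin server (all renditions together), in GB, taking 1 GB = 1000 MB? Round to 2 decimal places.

4 min 45 s = 285 s
Audio: 384 kbps = 0.384 Mbps.
Sum of rendition bitrates: (14+0.384) + (12+0.384) + (4.0+0.384) + (1.5+0.384) = 33.036 Mbps.
× 285 s = 9,415 Mb = 1,177 MB = 1.177 GB.

1.18 GB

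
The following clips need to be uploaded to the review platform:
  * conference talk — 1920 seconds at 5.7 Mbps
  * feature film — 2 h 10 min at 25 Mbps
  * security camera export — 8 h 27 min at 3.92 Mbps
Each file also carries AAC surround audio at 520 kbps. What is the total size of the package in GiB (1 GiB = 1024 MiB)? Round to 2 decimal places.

40.29 GiB

Audio: 520 kbps = 0.520 Mbps.
conference talk: 6.220 Mbps × 1920 s = 11942.4 Mb
feature film: 25.520 Mbps × 7800 s = 199056.0 Mb
security camera export: 4.440 Mbps × 30420 s = 135064.8 Mb
Total: 346063.2 Mb = 43257.9 MB.
= 40.29 GiB.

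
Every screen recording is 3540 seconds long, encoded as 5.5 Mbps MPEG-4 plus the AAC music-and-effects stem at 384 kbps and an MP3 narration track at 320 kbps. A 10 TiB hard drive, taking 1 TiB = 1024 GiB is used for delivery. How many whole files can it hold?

Audio total: 384 + 320 = 704 kbps = 0.704 Mbps.
Total bitrate: 6.204 Mbps.
Per item: 6.204 Mbps × 3540 s = 21,962 Mb = 2,745 MB.
Capacity: 10 TiB = 87,960,930 Mb; 4005.11 items → 4005 complete.

4005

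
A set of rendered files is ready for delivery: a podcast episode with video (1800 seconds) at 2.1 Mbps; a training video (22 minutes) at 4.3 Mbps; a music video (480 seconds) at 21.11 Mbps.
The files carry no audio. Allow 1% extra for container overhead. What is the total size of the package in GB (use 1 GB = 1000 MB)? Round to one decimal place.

2.5 GB

podcast episode with video: 2.100 Mbps × 1800 s × 1.01 = 3817.8 Mb
training video: 4.300 Mbps × 1320 s × 1.01 = 5732.8 Mb
music video: 21.110 Mbps × 480 s × 1.01 = 10234.1 Mb
Total: 19784.7 Mb = 2473.1 MB.
= 2.473 GB.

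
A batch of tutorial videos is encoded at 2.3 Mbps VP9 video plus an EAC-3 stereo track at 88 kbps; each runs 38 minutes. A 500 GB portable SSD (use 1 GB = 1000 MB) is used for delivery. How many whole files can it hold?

734

38 min = 2280 s
Audio: 88 kbps = 0.088 Mbps.
Total bitrate: 2.388 Mbps.
Per item: 2.388 Mbps × 2280 s = 5,445 Mb = 680.6 MB.
Capacity: 500 GB = 4,000,000 Mb; 734.67 items → 734 complete.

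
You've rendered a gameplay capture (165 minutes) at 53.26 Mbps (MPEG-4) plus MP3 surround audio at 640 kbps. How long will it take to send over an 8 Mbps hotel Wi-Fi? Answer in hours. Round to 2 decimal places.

165 min = 9900 s
Audio: 640 kbps = 0.640 Mbps.
Total bitrate: 53.900 Mbps.
File: 53.900 Mbps × 9900 s = 533610.0 Mb.
At 8 Mbps: 533610.0 / 8 = 66701.2 s ≈ 18.5 hours.

18.53 hours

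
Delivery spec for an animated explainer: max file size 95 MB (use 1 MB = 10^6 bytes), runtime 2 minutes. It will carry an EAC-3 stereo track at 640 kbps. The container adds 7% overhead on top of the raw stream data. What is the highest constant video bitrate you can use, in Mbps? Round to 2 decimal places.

5.28 Mbps

Budget: 95 MB = 760.0 Mb.
Stream payload after overhead: 760.0 / 1.07 = 710.3 Mb.
2 min = 120 s
Total bitrate budget: 710.3 Mb / 120 s = 5.919 Mbps.
Audio: 640 kbps = 0.640 Mbps.
Video: 5.919 − 0.640 = 5.279 Mbps.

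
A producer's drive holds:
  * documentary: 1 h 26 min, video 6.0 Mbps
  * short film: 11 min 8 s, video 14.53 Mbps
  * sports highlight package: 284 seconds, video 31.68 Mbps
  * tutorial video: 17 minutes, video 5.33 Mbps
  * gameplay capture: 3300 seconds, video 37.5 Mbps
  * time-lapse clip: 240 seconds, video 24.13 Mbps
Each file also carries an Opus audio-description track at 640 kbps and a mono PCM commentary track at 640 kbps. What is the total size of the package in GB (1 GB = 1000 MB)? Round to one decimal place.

Audio total: 640 + 640 = 1280 kbps = 1.280 Mbps.
documentary: 7.280 Mbps × 5160 s = 37564.8 Mb
short film: 15.810 Mbps × 668 s = 10561.1 Mb
sports highlight package: 32.960 Mbps × 284 s = 9360.6 Mb
tutorial video: 6.610 Mbps × 1020 s = 6742.2 Mb
gameplay capture: 38.780 Mbps × 3300 s = 127974.0 Mb
time-lapse clip: 25.410 Mbps × 240 s = 6098.4 Mb
Total: 198301.1 Mb = 24787.6 MB.
= 24.79 GB.

24.8 GB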